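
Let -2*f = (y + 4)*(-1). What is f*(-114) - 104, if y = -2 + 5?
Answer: -503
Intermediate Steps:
y = 3
f = 7/2 (f = -(3 + 4)*(-1)/2 = -7*(-1)/2 = -½*(-7) = 7/2 ≈ 3.5000)
f*(-114) - 104 = (7/2)*(-114) - 104 = -399 - 104 = -503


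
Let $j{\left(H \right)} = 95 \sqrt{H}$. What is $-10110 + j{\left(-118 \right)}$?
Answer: $-10110 + 95 i \sqrt{118} \approx -10110.0 + 1032.0 i$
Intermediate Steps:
$-10110 + j{\left(-118 \right)} = -10110 + 95 \sqrt{-118} = -10110 + 95 i \sqrt{118}$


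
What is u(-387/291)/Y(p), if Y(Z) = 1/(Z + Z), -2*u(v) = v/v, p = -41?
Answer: 41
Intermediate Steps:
u(v) = -½ (u(v) = -v/(2*v) = -½*1 = -½)
Y(Z) = 1/(2*Z)
u(-387/291)/Y(p) = -1/(2*((½)/(-41))) = -1/(2*((½)*(-1/41))) = -1/(2*(-1/82)) = -½*(-82) = 41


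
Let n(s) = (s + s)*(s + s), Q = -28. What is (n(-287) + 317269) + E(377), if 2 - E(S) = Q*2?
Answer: 646803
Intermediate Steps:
n(s) = 4*s² (n(s) = (2*s)*(2*s) = 4*s²)
E(S) = 58 (E(S) = 2 - (-28)*2 = 2 - 1*(-56) = 2 + 56 = 58)
(n(-287) + 317269) + E(377) = (4*(-287)² + 317269) + 58 = (4*82369 + 317269) + 58 = (329476 + 317269) + 58 = 646745 + 58 = 646803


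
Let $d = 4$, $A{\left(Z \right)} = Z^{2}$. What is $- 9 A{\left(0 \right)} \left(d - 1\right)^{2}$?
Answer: $0$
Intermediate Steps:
$- 9 A{\left(0 \right)} \left(d - 1\right)^{2} = - 9 \cdot 0^{2} \left(4 - 1\right)^{2} = \left(-9\right) 0 \cdot 3^{2} = 0 \cdot 9 = 0$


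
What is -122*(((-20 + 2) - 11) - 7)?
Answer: 4392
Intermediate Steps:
-122*(((-20 + 2) - 11) - 7) = -122*((-18 - 11) - 7) = -122*(-29 - 7) = -122*(-36) = 4392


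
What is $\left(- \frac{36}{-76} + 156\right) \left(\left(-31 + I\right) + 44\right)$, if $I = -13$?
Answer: $0$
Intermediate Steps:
$\left(- \frac{36}{-76} + 156\right) \left(\left(-31 + I\right) + 44\right) = \left(- \frac{36}{-76} + 156\right) \left(\left(-31 - 13\right) + 44\right) = \left(\left(-36\right) \left(- \frac{1}{76}\right) + 156\right) \left(-44 + 44\right) = \left(\frac{9}{19} + 156\right) 0 = \frac{2973}{19} \cdot 0 = 0$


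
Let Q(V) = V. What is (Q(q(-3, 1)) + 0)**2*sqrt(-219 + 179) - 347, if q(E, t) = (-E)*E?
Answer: -347 + 162*I*sqrt(10) ≈ -347.0 + 512.29*I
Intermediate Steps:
q(E, t) = -E**2
(Q(q(-3, 1)) + 0)**2*sqrt(-219 + 179) - 347 = (-1*(-3)**2 + 0)**2*sqrt(-219 + 179) - 347 = (-1*9 + 0)**2*sqrt(-40) - 347 = (-9 + 0)**2*(2*I*sqrt(10)) - 347 = (-9)**2*(2*I*sqrt(10)) - 347 = 81*(2*I*sqrt(10)) - 347 = 162*I*sqrt(10) - 347 = -347 + 162*I*sqrt(10)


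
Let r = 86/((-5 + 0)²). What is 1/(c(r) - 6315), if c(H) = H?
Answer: -25/157789 ≈ -0.00015844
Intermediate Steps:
r = 86/25 (r = 86/((-5)²) = 86/25 ≈ 3.4400)
1/(c(r) - 6315) = 1/(86/25 - 6315) = 1/(-157789/25) = -25/157789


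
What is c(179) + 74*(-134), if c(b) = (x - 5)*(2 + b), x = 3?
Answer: -10278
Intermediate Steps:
c(b) = -4 - 2*b (c(b) = (3 - 5)*(2 + b) = -2*(2 + b) = -4 - 2*b)
c(179) + 74*(-134) = (-4 - 2*179) + 74*(-134) = (-4 - 358) - 9916 = -362 - 9916 = -10278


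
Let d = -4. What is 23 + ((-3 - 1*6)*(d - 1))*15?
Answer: 698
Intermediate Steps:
23 + ((-3 - 1*6)*(d - 1))*15 = 23 + ((-3 - 1*6)*(-4 - 1))*15 = 23 + ((-3 - 6)*(-5))*15 = 23 - 9*(-5)*15 = 23 + 45*15 = 23 + 675 = 698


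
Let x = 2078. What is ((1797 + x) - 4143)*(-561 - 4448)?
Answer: 1342412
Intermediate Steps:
((1797 + x) - 4143)*(-561 - 4448) = ((1797 + 2078) - 4143)*(-561 - 4448) = (3875 - 4143)*(-5009) = -268*(-5009) = 1342412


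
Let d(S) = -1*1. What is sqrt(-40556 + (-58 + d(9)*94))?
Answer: 2*I*sqrt(10177) ≈ 201.76*I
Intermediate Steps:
d(S) = -1
sqrt(-40556 + (-58 + d(9)*94)) = sqrt(-40556 + (-58 - 1*94)) = sqrt(-40556 + (-58 - 94)) = sqrt(-40556 - 152) = sqrt(-40708) = 2*I*sqrt(10177)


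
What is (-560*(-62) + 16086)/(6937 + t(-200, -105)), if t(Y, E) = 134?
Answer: 50806/7071 ≈ 7.1851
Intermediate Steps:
(-560*(-62) + 16086)/(6937 + t(-200, -105)) = (-560*(-62) + 16086)/(6937 + 134) = (34720 + 16086)/7071 = 50806*(1/7071) = 50806/7071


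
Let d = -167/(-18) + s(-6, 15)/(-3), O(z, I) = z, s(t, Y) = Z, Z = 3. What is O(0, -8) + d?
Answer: 149/18 ≈ 8.2778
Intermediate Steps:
s(t, Y) = 3
d = 149/18 (d = -167/(-18) + 3/(-3) = -167*(-1/18) + 3*(-⅓) = 167/18 - 1 = 149/18 ≈ 8.2778)
O(0, -8) + d = 0 + 149/18 = 149/18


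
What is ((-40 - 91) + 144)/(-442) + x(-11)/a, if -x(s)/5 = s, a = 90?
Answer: 89/153 ≈ 0.58170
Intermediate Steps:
x(s) = -5*s
((-40 - 91) + 144)/(-442) + x(-11)/a = ((-40 - 91) + 144)/(-442) - 5*(-11)/90 = (-131 + 144)*(-1/442) + 55*(1/90) = 13*(-1/442) + 11/18 = -1/34 + 11/18 = 89/153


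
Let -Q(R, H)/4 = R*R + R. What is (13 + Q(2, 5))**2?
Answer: 121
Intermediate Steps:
Q(R, H) = -4*R - 4*R**2 (Q(R, H) = -4*(R*R + R) = -4*(R**2 + R) = -4*(R + R**2) = -4*R - 4*R**2)
(13 + Q(2, 5))**2 = (13 - 4*2*(1 + 2))**2 = (13 - 4*2*3)**2 = (13 - 24)**2 = (-11)**2 = 121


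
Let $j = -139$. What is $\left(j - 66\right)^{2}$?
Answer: $42025$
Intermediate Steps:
$\left(j - 66\right)^{2} = \left(-139 - 66\right)^{2} = \left(-205\right)^{2} = 42025$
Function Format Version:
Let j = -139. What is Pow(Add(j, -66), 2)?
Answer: 42025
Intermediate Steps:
Pow(Add(j, -66), 2) = Pow(Add(-139, -66), 2) = Pow(-205, 2) = 42025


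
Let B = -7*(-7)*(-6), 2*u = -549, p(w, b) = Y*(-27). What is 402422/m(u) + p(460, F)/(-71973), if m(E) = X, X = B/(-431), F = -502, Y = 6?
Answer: 693515364823/1175559 ≈ 5.8995e+5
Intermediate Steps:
p(w, b) = -162 (p(w, b) = 6*(-27) = -162)
u = -549/2 (u = (½)*(-549) = -549/2 ≈ -274.50)
B = -294 (B = 49*(-6) = -294)
X = 294/431 (X = -294/(-431) = -294*(-1/431) = 294/431 ≈ 0.68213)
m(E) = 294/431
402422/m(u) + p(460, F)/(-71973) = 402422/(294/431) - 162/(-71973) = 402422*(431/294) - 162*(-1/71973) = 86721941/147 + 18/7997 = 693515364823/1175559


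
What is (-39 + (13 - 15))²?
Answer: 1681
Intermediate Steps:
(-39 + (13 - 15))² = (-39 - 2)² = (-41)² = 1681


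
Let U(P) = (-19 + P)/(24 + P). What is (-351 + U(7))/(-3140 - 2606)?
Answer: 10893/178126 ≈ 0.061153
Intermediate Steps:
U(P) = (-19 + P)/(24 + P)
(-351 + U(7))/(-3140 - 2606) = (-351 + (-19 + 7)/(24 + 7))/(-3140 - 2606) = (-351 - 12/31)/(-5746) = (-351 + (1/31)*(-12))*(-1/5746) = (-351 - 12/31)*(-1/5746) = -10893/31*(-1/5746) = 10893/178126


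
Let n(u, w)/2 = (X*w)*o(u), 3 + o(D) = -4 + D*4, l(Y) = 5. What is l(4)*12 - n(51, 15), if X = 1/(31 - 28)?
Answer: -1910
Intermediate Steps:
o(D) = -7 + 4*D (o(D) = -3 + (-4 + D*4) = -3 + (-4 + 4*D) = -7 + 4*D)
X = ⅓ (X = 1/3 = ⅓ ≈ 0.33333)
n(u, w) = 2*w*(-7 + 4*u)/3 (n(u, w) = 2*((w/3)*(-7 + 4*u)) = 2*(w*(-7 + 4*u)/3) = 2*w*(-7 + 4*u)/3)
l(4)*12 - n(51, 15) = 5*12 - 2*15*(-7 + 4*51)/3 = 60 - 2*15*(-7 + 204)/3 = 60 - 2*15*197/3 = 60 - 1*1970 = 60 - 1970 = -1910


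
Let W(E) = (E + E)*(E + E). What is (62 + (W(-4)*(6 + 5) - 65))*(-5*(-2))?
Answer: 7010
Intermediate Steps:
W(E) = 4*E**2 (W(E) = (2*E)*(2*E) = 4*E**2)
(62 + (W(-4)*(6 + 5) - 65))*(-5*(-2)) = (62 + ((4*(-4)**2)*(6 + 5) - 65))*(-5*(-2)) = (62 + ((4*16)*11 - 65))*10 = (62 + (64*11 - 65))*10 = (62 + (704 - 65))*10 = (62 + 639)*10 = 701*10 = 7010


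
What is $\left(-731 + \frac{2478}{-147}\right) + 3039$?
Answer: $\frac{16038}{7} \approx 2291.1$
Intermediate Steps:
$\left(-731 + \frac{2478}{-147}\right) + 3039 = \left(-731 + 2478 \left(- \frac{1}{147}\right)\right) + 3039 = \left(-731 - \frac{118}{7}\right) + 3039 = - \frac{5235}{7} + 3039 = \frac{16038}{7}$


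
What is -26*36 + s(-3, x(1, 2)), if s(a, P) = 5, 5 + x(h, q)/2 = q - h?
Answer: -931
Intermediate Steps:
x(h, q) = -10 - 2*h + 2*q (x(h, q) = -10 + 2*(q - h) = -10 + (-2*h + 2*q) = -10 - 2*h + 2*q)
-26*36 + s(-3, x(1, 2)) = -26*36 + 5 = -936 + 5 = -931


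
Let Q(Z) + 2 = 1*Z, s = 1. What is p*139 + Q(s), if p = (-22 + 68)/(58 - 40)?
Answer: 3188/9 ≈ 354.22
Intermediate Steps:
p = 23/9 (p = 46/18 = 46*(1/18) = 23/9 ≈ 2.5556)
Q(Z) = -2 + Z (Q(Z) = -2 + 1*Z = -2 + Z)
p*139 + Q(s) = (23/9)*139 + (-2 + 1) = 3197/9 - 1 = 3188/9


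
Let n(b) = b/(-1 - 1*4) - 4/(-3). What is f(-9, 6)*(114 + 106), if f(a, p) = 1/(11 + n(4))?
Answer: 3300/173 ≈ 19.075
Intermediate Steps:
n(b) = 4/3 - b/5 (n(b) = b/(-1 - 4) - 4*(-⅓) = b/(-5) + 4/3 = b*(-⅕) + 4/3 = -b/5 + 4/3 = 4/3 - b/5)
f(a, p) = 15/173 (f(a, p) = 1/(11 + (4/3 - ⅕*4)) = 1/(11 + (4/3 - ⅘)) = 1/(11 + 8/15) = 1/(173/15) = 15/173)
f(-9, 6)*(114 + 106) = 15*(114 + 106)/173 = (15/173)*220 = 3300/173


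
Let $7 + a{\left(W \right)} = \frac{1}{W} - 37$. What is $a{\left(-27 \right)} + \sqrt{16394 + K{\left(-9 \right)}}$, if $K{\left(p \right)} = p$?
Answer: $- \frac{1189}{27} + \sqrt{16385} \approx 83.967$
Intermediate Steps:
$a{\left(W \right)} = -44 + \frac{1}{W}$ ($a{\left(W \right)} = -7 + \left(\frac{1}{W} - 37\right) = -7 - \left(37 - \frac{1}{W}\right) = -44 + \frac{1}{W}$)
$a{\left(-27 \right)} + \sqrt{16394 + K{\left(-9 \right)}} = \left(-44 + \frac{1}{-27}\right) + \sqrt{16394 - 9} = \left(-44 - \frac{1}{27}\right) + \sqrt{16385} = - \frac{1189}{27} + \sqrt{16385}$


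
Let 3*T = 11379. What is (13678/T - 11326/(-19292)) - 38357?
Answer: -200460686357/5226754 ≈ -38353.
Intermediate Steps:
T = 3793 (T = (1/3)*11379 = 3793)
(13678/T - 11326/(-19292)) - 38357 = (13678/3793 - 11326/(-19292)) - 38357 = (13678*(1/3793) - 11326*(-1/19292)) - 38357 = (13678/3793 + 809/1378) - 38357 = 21916821/5226754 - 38357 = -200460686357/5226754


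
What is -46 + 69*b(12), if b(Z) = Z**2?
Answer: 9890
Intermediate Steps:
-46 + 69*b(12) = -46 + 69*12**2 = -46 + 69*144 = -46 + 9936 = 9890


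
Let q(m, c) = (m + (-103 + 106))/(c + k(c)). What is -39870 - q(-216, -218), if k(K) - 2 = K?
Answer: -17303793/434 ≈ -39871.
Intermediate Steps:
k(K) = 2 + K
q(m, c) = (3 + m)/(2 + 2*c) (q(m, c) = (m + (-103 + 106))/(c + (2 + c)) = (m + 3)/(2 + 2*c) = (3 + m)/(2 + 2*c))
-39870 - q(-216, -218) = -39870 - (3 - 216)/(2*(1 - 218)) = -39870 - (-213)/(2*(-217)) = -39870 - (-1)*(-213)/(2*217) = -39870 - 1*213/434 = -39870 - 213/434 = -17303793/434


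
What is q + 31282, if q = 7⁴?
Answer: 33683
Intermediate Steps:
q = 2401
q + 31282 = 2401 + 31282 = 33683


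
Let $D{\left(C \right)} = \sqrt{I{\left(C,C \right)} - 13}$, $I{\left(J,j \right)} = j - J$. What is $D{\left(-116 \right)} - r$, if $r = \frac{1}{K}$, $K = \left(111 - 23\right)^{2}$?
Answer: $- \frac{1}{7744} + i \sqrt{13} \approx -0.00012913 + 3.6056 i$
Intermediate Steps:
$D{\left(C \right)} = i \sqrt{13}$ ($D{\left(C \right)} = \sqrt{\left(C - C\right) - 13} = \sqrt{0 - 13} = \sqrt{-13} = i \sqrt{13}$)
$K = 7744$ ($K = 88^{2} = 7744$)
$r = \frac{1}{7744} \approx 0.00012913$
$D{\left(-116 \right)} - r = i \sqrt{13} - \frac{1}{7744} = - \frac{1}{7744} + i \sqrt{13}$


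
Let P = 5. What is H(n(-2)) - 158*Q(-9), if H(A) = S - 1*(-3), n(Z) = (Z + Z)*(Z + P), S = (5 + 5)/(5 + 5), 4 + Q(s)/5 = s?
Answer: 10274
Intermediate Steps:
Q(s) = -20 + 5*s
S = 1 (S = 10/10 = 10*(1/10) = 1)
n(Z) = 2*Z*(5 + Z) (n(Z) = (Z + Z)*(Z + 5) = (2*Z)*(5 + Z) = 2*Z*(5 + Z))
H(A) = 4 (H(A) = 1 - 1*(-3) = 1 + 3 = 4)
H(n(-2)) - 158*Q(-9) = 4 - 158*(-20 + 5*(-9)) = 4 - 158*(-20 - 45) = 4 - 158*(-65) = 4 + 10270 = 10274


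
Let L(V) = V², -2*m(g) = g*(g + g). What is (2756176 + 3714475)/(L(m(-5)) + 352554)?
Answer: 6470651/353179 ≈ 18.321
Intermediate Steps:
m(g) = -g² (m(g) = -g*(g + g)/2 = -g*2*g/2 = -g²)
(2756176 + 3714475)/(L(m(-5)) + 352554) = (2756176 + 3714475)/((-1*(-5)²)² + 352554) = 6470651/((-1*25)² + 352554) = 6470651/((-25)² + 352554) = 6470651/(625 + 352554) = 6470651/353179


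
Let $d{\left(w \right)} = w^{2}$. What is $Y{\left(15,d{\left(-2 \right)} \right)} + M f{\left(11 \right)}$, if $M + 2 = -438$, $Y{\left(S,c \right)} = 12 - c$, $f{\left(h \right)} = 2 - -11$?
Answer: $-5712$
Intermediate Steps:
$f{\left(h \right)} = 13$ ($f{\left(h \right)} = 2 + 11 = 13$)
$M = -440$ ($M = -2 - 438 = -440$)
$Y{\left(15,d{\left(-2 \right)} \right)} + M f{\left(11 \right)} = \left(12 - \left(-2\right)^{2}\right) - 5720 = \left(12 - 4\right) - 5720 = 8 - 5720 = -5712$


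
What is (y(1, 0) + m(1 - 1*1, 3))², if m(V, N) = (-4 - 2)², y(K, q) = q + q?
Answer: 1296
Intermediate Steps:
y(K, q) = 2*q
m(V, N) = 36 (m(V, N) = (-6)² = 36)
(y(1, 0) + m(1 - 1*1, 3))² = (2*0 + 36)² = (0 + 36)² = 36² = 1296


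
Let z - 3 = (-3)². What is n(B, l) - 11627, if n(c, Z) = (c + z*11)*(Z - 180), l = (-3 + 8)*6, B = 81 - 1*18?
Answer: -40877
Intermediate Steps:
z = 12 (z = 3 + (-3)² = 3 + 9 = 12)
B = 63 (B = 81 - 18 = 63)
l = 30 (l = 5*6 = 30)
n(c, Z) = (-180 + Z)*(132 + c) (n(c, Z) = (c + 12*11)*(Z - 180) = (c + 132)*(-180 + Z) = (132 + c)*(-180 + Z) = (-180 + Z)*(132 + c))
n(B, l) - 11627 = (-23760 - 180*63 + 132*30 + 30*63) - 11627 = (-23760 - 11340 + 3960 + 1890) - 11627 = -29250 - 11627 = -40877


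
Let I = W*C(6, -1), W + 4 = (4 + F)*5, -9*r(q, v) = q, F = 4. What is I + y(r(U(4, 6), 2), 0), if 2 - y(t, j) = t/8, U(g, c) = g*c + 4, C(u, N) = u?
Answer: 3931/18 ≈ 218.39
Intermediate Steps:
U(g, c) = 4 + c*g (U(g, c) = c*g + 4 = 4 + c*g)
r(q, v) = -q/9
W = 36 (W = -4 + (4 + 4)*5 = -4 + 8*5 = -4 + 40 = 36)
y(t, j) = 2 - t/8
I = 216 (I = 36*6 = 216)
I + y(r(U(4, 6), 2), 0) = 216 + (2 - (-1)*(4 + 6*4)/72) = 216 + (2 - (-1)*(4 + 24)/72) = 216 + (2 - (-1)*28/72) = 216 + (2 - 1/8*(-28/9)) = 216 + (2 + 7/18) = 216 + 43/18 = 3931/18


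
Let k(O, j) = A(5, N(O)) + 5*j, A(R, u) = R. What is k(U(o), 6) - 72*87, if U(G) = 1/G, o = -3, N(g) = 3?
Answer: -6229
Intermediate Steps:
U(G) = 1/G
k(O, j) = 5 + 5*j
k(U(o), 6) - 72*87 = (5 + 5*6) - 72*87 = (5 + 30) - 6264 = 35 - 6264 = -6229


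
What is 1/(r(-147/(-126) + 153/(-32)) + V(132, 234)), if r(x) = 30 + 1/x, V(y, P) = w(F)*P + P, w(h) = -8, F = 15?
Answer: -347/558072 ≈ -0.00062178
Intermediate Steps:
V(y, P) = -7*P (V(y, P) = -8*P + P = -7*P)
1/(r(-147/(-126) + 153/(-32)) + V(132, 234)) = 1/((30 + 1/(-147/(-126) + 153/(-32))) - 7*234) = 1/((30 + 1/(-147*(-1/126) + 153*(-1/32))) - 1638) = 1/((30 + 1/(7/6 - 153/32)) - 1638) = 1/((30 + 1/(-347/96)) - 1638) = 1/((30 - 96/347) - 1638) = 1/(10314/347 - 1638) = 1/(-558072/347) = -347/558072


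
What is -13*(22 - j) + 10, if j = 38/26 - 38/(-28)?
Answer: -3351/14 ≈ -239.36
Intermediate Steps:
j = 513/182 (j = 38*(1/26) - 38*(-1/28) = 19/13 + 19/14 = 513/182 ≈ 2.8187)
-13*(22 - j) + 10 = -13*(22 - 1*513/182) + 10 = -13*(22 - 513/182) + 10 = -13*3491/182 + 10 = -3491/14 + 10 = -3351/14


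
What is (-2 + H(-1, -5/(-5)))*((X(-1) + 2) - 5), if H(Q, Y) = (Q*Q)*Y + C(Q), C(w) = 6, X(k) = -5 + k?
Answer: -45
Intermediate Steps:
H(Q, Y) = 6 + Y*Q² (H(Q, Y) = (Q*Q)*Y + 6 = Q²*Y + 6 = Y*Q² + 6 = 6 + Y*Q²)
(-2 + H(-1, -5/(-5)))*((X(-1) + 2) - 5) = (-2 + (6 - 5/(-5)*(-1)²))*(((-5 - 1) + 2) - 5) = (-2 + (6 - 5*(-⅕)*1))*((-6 + 2) - 5) = (-2 + (6 + 1*1))*(-4 - 5) = (-2 + (6 + 1))*(-9) = (-2 + 7)*(-9) = 5*(-9) = -45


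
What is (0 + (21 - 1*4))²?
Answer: 289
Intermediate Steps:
(0 + (21 - 1*4))² = (0 + (21 - 4))² = (0 + 17)² = 17² = 289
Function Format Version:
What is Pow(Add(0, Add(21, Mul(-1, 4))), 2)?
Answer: 289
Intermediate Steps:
Pow(Add(0, Add(21, Mul(-1, 4))), 2) = Pow(Add(0, Add(21, -4)), 2) = Pow(Add(0, 17), 2) = Pow(17, 2) = 289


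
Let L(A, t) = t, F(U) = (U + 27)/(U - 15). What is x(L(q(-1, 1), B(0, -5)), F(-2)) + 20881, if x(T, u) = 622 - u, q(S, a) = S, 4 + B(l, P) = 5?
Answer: 365576/17 ≈ 21504.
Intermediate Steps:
B(l, P) = 1 (B(l, P) = -4 + 5 = 1)
F(U) = (27 + U)/(-15 + U)
x(L(q(-1, 1), B(0, -5)), F(-2)) + 20881 = (622 - (27 - 2)/(-15 - 2)) + 20881 = (622 - 25/(-17)) + 20881 = (622 - (-1)*25/17) + 20881 = (622 - 1*(-25/17)) + 20881 = (622 + 25/17) + 20881 = 10599/17 + 20881 = 365576/17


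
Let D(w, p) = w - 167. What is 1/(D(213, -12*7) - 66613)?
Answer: -1/66567 ≈ -1.5022e-5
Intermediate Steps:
D(w, p) = -167 + w
1/(D(213, -12*7) - 66613) = 1/((-167 + 213) - 66613) = 1/(46 - 66613) = 1/(-66567) = -1/66567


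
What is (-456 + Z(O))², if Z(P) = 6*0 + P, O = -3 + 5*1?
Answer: 206116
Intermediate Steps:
O = 2 (O = -3 + 5 = 2)
Z(P) = P (Z(P) = 0 + P = P)
(-456 + Z(O))² = (-456 + 2)² = (-454)² = 206116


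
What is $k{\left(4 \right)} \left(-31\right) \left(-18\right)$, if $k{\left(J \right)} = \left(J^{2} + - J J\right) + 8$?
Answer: $4464$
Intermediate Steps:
$k{\left(J \right)} = 8$ ($k{\left(J \right)} = \left(J^{2} - J^{2}\right) + 8 = 0 + 8 = 8$)
$k{\left(4 \right)} \left(-31\right) \left(-18\right) = 8 \left(-31\right) \left(-18\right) = \left(-248\right) \left(-18\right) = 4464$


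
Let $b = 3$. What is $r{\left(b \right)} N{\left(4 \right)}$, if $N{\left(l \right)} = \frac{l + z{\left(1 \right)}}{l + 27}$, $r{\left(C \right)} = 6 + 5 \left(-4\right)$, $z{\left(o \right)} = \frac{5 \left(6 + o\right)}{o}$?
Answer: $- \frac{546}{31} \approx -17.613$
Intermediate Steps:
$z{\left(o \right)} = \frac{30 + 5 o}{o}$
$r{\left(C \right)} = -14$ ($r{\left(C \right)} = 6 - 20 = -14$)
$N{\left(l \right)} = \frac{35 + l}{27 + l}$ ($N{\left(l \right)} = \frac{l + \left(5 + \frac{30}{1}\right)}{l + 27} = \frac{l + \left(5 + 30 \cdot 1\right)}{27 + l} = \frac{l + \left(5 + 30\right)}{27 + l} = \frac{l + 35}{27 + l} = \frac{35 + l}{27 + l}$)
$r{\left(b \right)} N{\left(4 \right)} = - 14 \frac{35 + 4}{27 + 4} = - 14 \cdot \frac{1}{31} \cdot 39 = \left(-14\right) \frac{39}{31} = - \frac{546}{31}$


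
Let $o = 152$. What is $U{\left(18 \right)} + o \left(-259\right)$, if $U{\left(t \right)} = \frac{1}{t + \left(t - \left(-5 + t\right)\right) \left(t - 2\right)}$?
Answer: $- \frac{3858063}{98} \approx -39368.0$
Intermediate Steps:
$U{\left(t \right)} = \frac{1}{-10 + 6 t}$ ($U{\left(t \right)} = \frac{1}{t + 5 \left(-2 + t\right)} = \frac{1}{t + \left(-10 + 5 t\right)} = \frac{1}{-10 + 6 t}$)
$U{\left(18 \right)} + o \left(-259\right) = \frac{1}{2 \left(-5 + 3 \cdot 18\right)} + 152 \left(-259\right) = \frac{1}{2 \left(-5 + 54\right)} - 39368 = \frac{1}{2 \cdot 49} - 39368 = \frac{1}{2} \cdot \frac{1}{49} - 39368 = \frac{1}{98} - 39368 = - \frac{3858063}{98}$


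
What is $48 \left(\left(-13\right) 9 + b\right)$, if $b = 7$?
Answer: $-5280$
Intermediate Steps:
$48 \left(\left(-13\right) 9 + b\right) = 48 \left(\left(-13\right) 9 + 7\right) = 48 \left(-117 + 7\right) = 48 \left(-110\right) = -5280$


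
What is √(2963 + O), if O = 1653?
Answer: 2*√1154 ≈ 67.941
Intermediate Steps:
√(2963 + O) = √(2963 + 1653) = √4616 = 2*√1154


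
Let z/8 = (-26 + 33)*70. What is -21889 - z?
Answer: -25809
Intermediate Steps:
z = 3920 (z = 8*((-26 + 33)*70) = 8*(7*70) = 8*490 = 3920)
-21889 - z = -21889 - 1*3920 = -21889 - 3920 = -25809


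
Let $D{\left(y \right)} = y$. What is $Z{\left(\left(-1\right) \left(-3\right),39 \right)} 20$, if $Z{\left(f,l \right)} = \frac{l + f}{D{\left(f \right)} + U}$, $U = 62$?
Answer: $\frac{168}{13} \approx 12.923$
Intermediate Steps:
$Z{\left(f,l \right)} = \frac{f + l}{62 + f}$ ($Z{\left(f,l \right)} = \frac{l + f}{f + 62} = \frac{f + l}{62 + f}$)
$Z{\left(\left(-1\right) \left(-3\right),39 \right)} 20 = \frac{\left(-1\right) \left(-3\right) + 39}{62 - -3} \cdot 20 = \frac{3 + 39}{62 + 3} \cdot 20 = \frac{1}{65} \cdot 42 \cdot 20 = \frac{42}{65} \cdot 20 = \frac{168}{13}$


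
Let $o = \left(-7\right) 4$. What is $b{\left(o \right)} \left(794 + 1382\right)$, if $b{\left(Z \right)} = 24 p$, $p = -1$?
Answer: $-52224$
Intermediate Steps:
$o = -28$
$b{\left(Z \right)} = -24$ ($b{\left(Z \right)} = 24 \left(-1\right) = -24$)
$b{\left(o \right)} \left(794 + 1382\right) = - 24 \left(794 + 1382\right) = \left(-24\right) 2176 = -52224$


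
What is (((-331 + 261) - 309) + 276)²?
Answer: 10609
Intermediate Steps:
(((-331 + 261) - 309) + 276)² = ((-70 - 309) + 276)² = (-379 + 276)² = (-103)² = 10609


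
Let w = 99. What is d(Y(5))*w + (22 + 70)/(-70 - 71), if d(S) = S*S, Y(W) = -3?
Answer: 125539/141 ≈ 890.35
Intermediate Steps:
d(S) = S²
d(Y(5))*w + (22 + 70)/(-70 - 71) = (-3)²*99 + (22 + 70)/(-70 - 71) = 9*99 + 92/(-141) = 891 + 92*(-1/141) = 891 - 92/141 = 125539/141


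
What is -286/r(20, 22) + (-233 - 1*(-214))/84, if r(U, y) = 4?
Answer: -6025/84 ≈ -71.726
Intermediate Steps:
-286/r(20, 22) + (-233 - 1*(-214))/84 = -286/4 + (-233 - 1*(-214))/84 = -286*¼ + (-233 + 214)*(1/84) = -143/2 - 19*1/84 = -143/2 - 19/84 = -6025/84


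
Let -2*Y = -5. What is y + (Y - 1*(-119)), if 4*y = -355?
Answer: 131/4 ≈ 32.750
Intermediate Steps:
Y = 5/2 (Y = -½*(-5) = 5/2 ≈ 2.5000)
y = -355/4 (y = (¼)*(-355) = -355/4 ≈ -88.750)
y + (Y - 1*(-119)) = -355/4 + (5/2 - 1*(-119)) = -355/4 + (5/2 + 119) = -355/4 + 243/2 = 131/4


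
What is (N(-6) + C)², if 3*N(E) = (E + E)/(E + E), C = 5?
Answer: 256/9 ≈ 28.444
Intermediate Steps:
N(E) = ⅓ (N(E) = ((E + E)/(E + E))/3 = ((2*E)/((2*E)))/3 = ((2*E)*(1/(2*E)))/3 = (⅓)*1 = ⅓)
(N(-6) + C)² = (⅓ + 5)² = (16/3)² = 256/9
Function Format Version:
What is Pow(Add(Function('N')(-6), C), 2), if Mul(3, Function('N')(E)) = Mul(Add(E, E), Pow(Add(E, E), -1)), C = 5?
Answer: Rational(256, 9) ≈ 28.444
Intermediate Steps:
Function('N')(E) = Rational(1, 3) (Function('N')(E) = Mul(Rational(1, 3), Mul(Add(E, E), Pow(Add(E, E), -1))) = Mul(Rational(1, 3), Mul(Mul(2, E), Pow(Mul(2, E), -1))) = Mul(Rational(1, 3), Mul(Mul(2, E), Mul(Rational(1, 2), Pow(E, -1)))) = Mul(Rational(1, 3), 1) = Rational(1, 3))
Pow(Add(Function('N')(-6), C), 2) = Pow(Add(Rational(1, 3), 5), 2) = Pow(Rational(16, 3), 2) = Rational(256, 9)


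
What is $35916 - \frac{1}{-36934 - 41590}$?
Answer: $\frac{2820267985}{78524} \approx 35916.0$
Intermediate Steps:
$35916 - \frac{1}{-36934 - 41590} = 35916 - \frac{1}{-78524} = 35916 - - \frac{1}{78524} = 35916 + \frac{1}{78524} = \frac{2820267985}{78524}$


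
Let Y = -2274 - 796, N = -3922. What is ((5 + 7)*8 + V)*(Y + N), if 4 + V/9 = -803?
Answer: 50111664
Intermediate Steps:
V = -7263 (V = -36 + 9*(-803) = -36 - 7227 = -7263)
Y = -3070
((5 + 7)*8 + V)*(Y + N) = ((5 + 7)*8 - 7263)*(-3070 - 3922) = (12*8 - 7263)*(-6992) = (96 - 7263)*(-6992) = -7167*(-6992) = 50111664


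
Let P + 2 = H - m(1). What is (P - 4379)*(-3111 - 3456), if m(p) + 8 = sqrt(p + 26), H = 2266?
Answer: 13836669 + 19701*sqrt(3) ≈ 1.3871e+7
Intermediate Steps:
m(p) = -8 + sqrt(26 + p) (m(p) = -8 + sqrt(p + 26) = -8 + sqrt(26 + p))
P = 2272 - 3*sqrt(3) (P = -2 + (2266 - (-8 + sqrt(26 + 1))) = -2 + (2266 - (-8 + sqrt(27))) = -2 + (2266 - (-8 + 3*sqrt(3))) = -2 + (2266 + (8 - 3*sqrt(3))) = -2 + (2274 - 3*sqrt(3)) = 2272 - 3*sqrt(3) ≈ 2266.8)
(P - 4379)*(-3111 - 3456) = ((2272 - 3*sqrt(3)) - 4379)*(-3111 - 3456) = (-2107 - 3*sqrt(3))*(-6567) = 13836669 + 19701*sqrt(3)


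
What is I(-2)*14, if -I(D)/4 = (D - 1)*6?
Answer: 1008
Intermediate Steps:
I(D) = 24 - 24*D (I(D) = -4*(D - 1)*6 = -4*(-1 + D)*6 = -4*(-6 + 6*D) = 24 - 24*D)
I(-2)*14 = (24 - 24*(-2))*14 = (24 + 48)*14 = 72*14 = 1008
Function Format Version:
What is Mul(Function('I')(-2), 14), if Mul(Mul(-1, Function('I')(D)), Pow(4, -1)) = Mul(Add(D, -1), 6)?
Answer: 1008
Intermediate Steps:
Function('I')(D) = Add(24, Mul(-24, D)) (Function('I')(D) = Mul(-4, Mul(Add(D, -1), 6)) = Mul(-4, Mul(Add(-1, D), 6)) = Mul(-4, Add(-6, Mul(6, D))) = Add(24, Mul(-24, D)))
Mul(Function('I')(-2), 14) = Mul(Add(24, Mul(-24, -2)), 14) = Mul(Add(24, 48), 14) = Mul(72, 14) = 1008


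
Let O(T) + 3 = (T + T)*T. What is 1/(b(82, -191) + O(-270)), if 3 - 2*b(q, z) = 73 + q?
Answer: 1/145721 ≈ 6.8624e-6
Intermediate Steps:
b(q, z) = -35 - q/2 (b(q, z) = 3/2 - (73 + q)/2 = 3/2 + (-73/2 - q/2) = -35 - q/2)
O(T) = -3 + 2*T² (O(T) = -3 + (T + T)*T = -3 + (2*T)*T = -3 + 2*T²)
1/(b(82, -191) + O(-270)) = 1/((-35 - ½*82) + (-3 + 2*(-270)²)) = 1/((-35 - 41) + (-3 + 2*72900)) = 1/(-76 + (-3 + 145800)) = 1/(-76 + 145797) = 1/145721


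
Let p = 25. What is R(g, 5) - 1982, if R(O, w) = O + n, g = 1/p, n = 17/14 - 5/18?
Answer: -3120112/1575 ≈ -1981.0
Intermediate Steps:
n = 59/63 (n = 17*(1/14) - 5*1/18 = 17/14 - 5/18 = 59/63 ≈ 0.93651)
g = 1/25 ≈ 0.040000
R(O, w) = 59/63 + O (R(O, w) = O + 59/63 = 59/63 + O)
R(g, 5) - 1982 = (59/63 + 1/25) - 1982 = 1538/1575 - 1982 = -3120112/1575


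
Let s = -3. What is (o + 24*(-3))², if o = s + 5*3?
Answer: 3600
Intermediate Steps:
o = 12 (o = -3 + 5*3 = -3 + 15 = 12)
(o + 24*(-3))² = (12 + 24*(-3))² = (12 - 72)² = (-60)² = 3600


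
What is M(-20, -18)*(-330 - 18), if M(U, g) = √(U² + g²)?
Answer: -696*√181 ≈ -9363.7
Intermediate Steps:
M(-20, -18)*(-330 - 18) = √((-20)² + (-18)²)*(-330 - 18) = √(400 + 324)*(-348) = √724*(-348) = (2*√181)*(-348) = -696*√181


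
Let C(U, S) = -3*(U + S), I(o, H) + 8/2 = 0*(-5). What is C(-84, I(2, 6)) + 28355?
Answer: 28619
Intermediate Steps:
I(o, H) = -4 (I(o, H) = -4 + 0*(-5) = -4 + 0 = -4)
C(U, S) = -3*S - 3*U (C(U, S) = -3*(S + U) = -3*S - 3*U)
C(-84, I(2, 6)) + 28355 = (-3*(-4) - 3*(-84)) + 28355 = (12 + 252) + 28355 = 264 + 28355 = 28619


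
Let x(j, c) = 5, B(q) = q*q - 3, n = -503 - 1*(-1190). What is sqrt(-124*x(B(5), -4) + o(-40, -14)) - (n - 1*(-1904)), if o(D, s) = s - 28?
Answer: -2591 + I*sqrt(662) ≈ -2591.0 + 25.729*I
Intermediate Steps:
n = 687 (n = -503 + 1190 = 687)
o(D, s) = -28 + s
B(q) = -3 + q**2 (B(q) = q**2 - 3 = -3 + q**2)
sqrt(-124*x(B(5), -4) + o(-40, -14)) - (n - 1*(-1904)) = sqrt(-124*5 + (-28 - 14)) - (687 - 1*(-1904)) = sqrt(-620 - 42) - (687 + 1904) = sqrt(-662) - 1*2591 = I*sqrt(662) - 2591 = -2591 + I*sqrt(662)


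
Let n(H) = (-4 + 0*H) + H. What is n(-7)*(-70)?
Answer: 770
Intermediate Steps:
n(H) = -4 + H (n(H) = (-4 + 0) + H = -4 + H)
n(-7)*(-70) = (-4 - 7)*(-70) = -11*(-70) = 770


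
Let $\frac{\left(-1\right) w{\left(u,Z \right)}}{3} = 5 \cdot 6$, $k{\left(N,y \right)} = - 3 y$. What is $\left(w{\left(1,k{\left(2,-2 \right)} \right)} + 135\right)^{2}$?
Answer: $2025$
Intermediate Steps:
$k{\left(N,y \right)} = - 3 y$
$w{\left(u,Z \right)} = -90$ ($w{\left(u,Z \right)} = - 3 \cdot 5 \cdot 6 = \left(-3\right) 30 = -90$)
$\left(w{\left(1,k{\left(2,-2 \right)} \right)} + 135\right)^{2} = \left(-90 + 135\right)^{2} = 45^{2} = 2025$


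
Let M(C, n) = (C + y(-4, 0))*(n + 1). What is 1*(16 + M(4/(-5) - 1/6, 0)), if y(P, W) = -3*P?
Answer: 811/30 ≈ 27.033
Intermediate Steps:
M(C, n) = (1 + n)*(12 + C) (M(C, n) = (C - 3*(-4))*(n + 1) = (C + 12)*(1 + n) = (12 + C)*(1 + n) = (1 + n)*(12 + C))
1*(16 + M(4/(-5) - 1/6, 0)) = 1*(16 + (12 + (4/(-5) - 1/6) + 12*0 + (4/(-5) - 1/6)*0)) = 1*(16 + (12 + (4*(-⅕) - 1*⅙) + 0 + (4*(-⅕) - 1*⅙)*0)) = 1*(16 + (12 + (-⅘ - ⅙) + 0 + (-⅘ - ⅙)*0)) = 1*(16 + (12 - 29/30 + 0 - 29/30*0)) = 1*(16 + (12 - 29/30 + 0 + 0)) = 1*(16 + 331/30) = 1*(811/30) = 811/30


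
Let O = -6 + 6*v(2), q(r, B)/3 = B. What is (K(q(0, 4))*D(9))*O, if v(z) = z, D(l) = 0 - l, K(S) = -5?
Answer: 270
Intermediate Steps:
q(r, B) = 3*B
D(l) = -l
O = 6 (O = -6 + 6*2 = -6 + 12 = 6)
(K(q(0, 4))*D(9))*O = -(-5)*9*6 = -5*(-9)*6 = 45*6 = 270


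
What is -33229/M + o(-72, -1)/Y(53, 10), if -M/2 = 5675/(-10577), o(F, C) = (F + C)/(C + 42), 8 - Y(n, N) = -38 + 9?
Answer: -533170401311/17217950 ≈ -30966.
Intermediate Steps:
Y(n, N) = 37 (Y(n, N) = 8 - (-38 + 9) = 8 - 1*(-29) = 8 + 29 = 37)
o(F, C) = (C + F)/(42 + C)
M = 11350/10577 (M = -11350/(-10577) = -11350*(-1)/10577 = -2*(-5675/10577) = 11350/10577 ≈ 1.0731)
-33229/M + o(-72, -1)/Y(53, 10) = -33229/11350/10577 + ((-1 - 72)/(42 - 1))/37 = -33229*10577/11350 + (-73/41)*(1/37) = -351463133/11350 + ((1/41)*(-73))*(1/37) = -351463133/11350 - 73/41*1/37 = -351463133/11350 - 73/1517 = -533170401311/17217950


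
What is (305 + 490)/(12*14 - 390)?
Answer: -265/74 ≈ -3.5811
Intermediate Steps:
(305 + 490)/(12*14 - 390) = 795/(168 - 390) = 795/(-222) = 795*(-1/222) = -265/74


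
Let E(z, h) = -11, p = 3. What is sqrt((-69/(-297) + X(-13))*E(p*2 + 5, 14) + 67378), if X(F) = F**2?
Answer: 4*sqrt(36853)/3 ≈ 255.96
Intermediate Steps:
sqrt((-69/(-297) + X(-13))*E(p*2 + 5, 14) + 67378) = sqrt((-69/(-297) + (-13)**2)*(-11) + 67378) = sqrt((-69*(-1/297) + 169)*(-11) + 67378) = sqrt((23/99 + 169)*(-11) + 67378) = sqrt((16754/99)*(-11) + 67378) = sqrt(-16754/9 + 67378) = sqrt(589648/9) = 4*sqrt(36853)/3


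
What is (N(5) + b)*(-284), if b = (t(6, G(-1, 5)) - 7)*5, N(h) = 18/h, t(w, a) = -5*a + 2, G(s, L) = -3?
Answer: -76112/5 ≈ -15222.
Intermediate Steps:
t(w, a) = 2 - 5*a
b = 50 (b = ((2 - 5*(-3)) - 7)*5 = ((2 + 15) - 7)*5 = (17 - 7)*5 = 10*5 = 50)
(N(5) + b)*(-284) = (18/5 + 50)*(-284) = (268/5)*(-284) = -76112/5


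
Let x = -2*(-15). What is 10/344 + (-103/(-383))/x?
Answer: 37583/988140 ≈ 0.038034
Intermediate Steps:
x = 30
10/344 + (-103/(-383))/x = 10/344 - 103/(-383)/30 = 10*(1/344) - 103*(-1/383)*(1/30) = 5/172 + (103/383)*(1/30) = 5/172 + 103/11490 = 37583/988140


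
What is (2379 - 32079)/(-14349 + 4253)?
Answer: 7425/2524 ≈ 2.9418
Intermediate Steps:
(2379 - 32079)/(-14349 + 4253) = -29700/(-10096) = -29700*(-1/10096) = 7425/2524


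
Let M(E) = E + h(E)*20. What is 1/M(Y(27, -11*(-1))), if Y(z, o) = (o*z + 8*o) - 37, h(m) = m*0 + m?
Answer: 1/7308 ≈ 0.00013684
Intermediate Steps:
h(m) = m (h(m) = 0 + m = m)
Y(z, o) = -37 + 8*o + o*z (Y(z, o) = (8*o + o*z) - 37 = -37 + 8*o + o*z)
M(E) = 21*E (M(E) = E + E*20 = E + 20*E = 21*E)
1/M(Y(27, -11*(-1))) = 1/(21*(-37 + 8*(-11*(-1)) - 11*(-1)*27)) = 1/(21*(-37 + 8*11 + 11*27)) = 1/(21*(-37 + 88 + 297)) = 1/(21*348) = 1/7308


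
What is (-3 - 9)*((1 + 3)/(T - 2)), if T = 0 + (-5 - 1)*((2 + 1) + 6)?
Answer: 6/7 ≈ 0.85714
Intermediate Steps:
T = -54 (T = 0 - 6*(3 + 6) = 0 - 6*9 = 0 - 54 = -54)
(-3 - 9)*((1 + 3)/(T - 2)) = (-3 - 9)*((1 + 3)/(-54 - 2)) = -48/(-56) = -48*(-1)/56 = -12*(-1/14) = 6/7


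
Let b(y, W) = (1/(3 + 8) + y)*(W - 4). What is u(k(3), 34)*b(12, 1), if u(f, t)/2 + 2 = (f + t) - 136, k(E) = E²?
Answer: 75810/11 ≈ 6891.8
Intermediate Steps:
u(f, t) = -276 + 2*f + 2*t (u(f, t) = -4 + 2*((f + t) - 136) = -4 + 2*(-136 + f + t) = -4 + (-272 + 2*f + 2*t) = -276 + 2*f + 2*t)
b(y, W) = (-4 + W)*(1/11 + y) (b(y, W) = (1/11 + y)*(-4 + W) = (-4 + W)*(1/11 + y))
u(k(3), 34)*b(12, 1) = (-276 + 2*3² + 2*34)*(-4/11 - 4*12 + (1/11)*1 + 1*12) = (-276 + 2*9 + 68)*(-4/11 - 48 + 1/11 + 12) = (-276 + 18 + 68)*(-399/11) = -190*(-399/11) = 75810/11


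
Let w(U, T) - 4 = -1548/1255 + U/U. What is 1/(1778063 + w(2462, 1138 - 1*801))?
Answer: 1255/2231473792 ≈ 5.6241e-7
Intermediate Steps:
w(U, T) = 4727/1255 (w(U, T) = 4 + (-1548/1255 + U/U) = 4 + (-1548*1/1255 + 1) = 4 + (-1548/1255 + 1) = 4 - 293/1255 = 4727/1255)
1/(1778063 + w(2462, 1138 - 1*801)) = 1/(1778063 + 4727/1255) = 1/(2231473792/1255) = 1255/2231473792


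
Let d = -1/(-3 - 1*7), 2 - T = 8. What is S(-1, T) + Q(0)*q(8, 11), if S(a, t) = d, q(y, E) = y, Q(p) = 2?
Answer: 161/10 ≈ 16.100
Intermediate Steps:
T = -6 (T = 2 - 1*8 = 2 - 8 = -6)
d = ⅒ (d = -1/(-3 - 7) = -1/(-10) = -1*(-⅒) = ⅒ ≈ 0.10000)
S(a, t) = ⅒
S(-1, T) + Q(0)*q(8, 11) = ⅒ + 2*8 = ⅒ + 16 = 161/10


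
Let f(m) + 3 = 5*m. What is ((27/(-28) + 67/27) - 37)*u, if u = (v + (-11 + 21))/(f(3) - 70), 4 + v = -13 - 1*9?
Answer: -1850/189 ≈ -9.7884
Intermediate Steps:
v = -26 (v = -4 + (-13 - 1*9) = -4 + (-13 - 9) = -4 - 22 = -26)
f(m) = -3 + 5*m
u = 8/29 (u = (-26 + (-11 + 21))/((-3 + 5*3) - 70) = (-26 + 10)/((-3 + 15) - 70) = -16/(12 - 70) = -16/(-58) = -16*(-1/58) = 8/29 ≈ 0.27586)
((27/(-28) + 67/27) - 37)*u = ((27/(-28) + 67/27) - 37)*(8/29) = ((27*(-1/28) + 67*(1/27)) - 37)*(8/29) = ((-27/28 + 67/27) - 37)*(8/29) = (1147/756 - 37)*(8/29) = -26825/756*8/29 = -1850/189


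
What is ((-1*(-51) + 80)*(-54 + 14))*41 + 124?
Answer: -214716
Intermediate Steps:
((-1*(-51) + 80)*(-54 + 14))*41 + 124 = ((51 + 80)*(-40))*41 + 124 = (131*(-40))*41 + 124 = -5240*41 + 124 = -214840 + 124 = -214716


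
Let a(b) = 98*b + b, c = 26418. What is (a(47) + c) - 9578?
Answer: 21493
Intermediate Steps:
a(b) = 99*b
(a(47) + c) - 9578 = (99*47 + 26418) - 9578 = (4653 + 26418) - 9578 = 31071 - 9578 = 21493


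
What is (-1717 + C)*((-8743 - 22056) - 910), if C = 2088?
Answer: -11764039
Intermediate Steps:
(-1717 + C)*((-8743 - 22056) - 910) = (-1717 + 2088)*((-8743 - 22056) - 910) = 371*(-30799 - 910) = 371*(-31709) = -11764039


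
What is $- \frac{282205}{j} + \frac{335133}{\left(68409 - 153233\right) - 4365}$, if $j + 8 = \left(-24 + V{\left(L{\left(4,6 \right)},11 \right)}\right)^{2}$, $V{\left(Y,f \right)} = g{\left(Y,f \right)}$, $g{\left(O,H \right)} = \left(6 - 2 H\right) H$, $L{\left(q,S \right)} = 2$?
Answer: $- \frac{38572220681}{3566846488} \approx -10.814$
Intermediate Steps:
$g{\left(O,H \right)} = H \left(6 - 2 H\right)$
$V{\left(Y,f \right)} = 2 f \left(3 - f\right)$
$j = 39992$ ($j = -8 + \left(-24 + 2 \cdot 11 \left(3 - 11\right)\right)^{2} = -8 + \left(-24 + 2 \cdot 11 \left(-8\right)\right)^{2} = -8 + \left(-24 - 176\right)^{2} = -8 + \left(-200\right)^{2} = -8 + 40000 = 39992$)
$- \frac{282205}{j} + \frac{335133}{\left(68409 - 153233\right) - 4365} = - \frac{282205}{39992} + \frac{335133}{\left(68409 - 153233\right) - 4365} = \left(-282205\right) \frac{1}{39992} + \frac{335133}{-84824 - 4365} = - \frac{282205}{39992} + \frac{335133}{-89189} = - \frac{282205}{39992} + 335133 \left(- \frac{1}{89189}\right) = - \frac{282205}{39992} - \frac{335133}{89189} = - \frac{38572220681}{3566846488}$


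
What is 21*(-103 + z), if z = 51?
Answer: -1092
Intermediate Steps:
21*(-103 + z) = 21*(-103 + 51) = 21*(-52) = -1092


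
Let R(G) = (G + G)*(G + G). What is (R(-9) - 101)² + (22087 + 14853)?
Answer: 86669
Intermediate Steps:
R(G) = 4*G² (R(G) = (2*G)*(2*G) = 4*G²)
(R(-9) - 101)² + (22087 + 14853) = (4*(-9)² - 101)² + (22087 + 14853) = (4*81 - 101)² + 36940 = (324 - 101)² + 36940 = 223² + 36940 = 49729 + 36940 = 86669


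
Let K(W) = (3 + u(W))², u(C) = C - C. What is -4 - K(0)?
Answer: -13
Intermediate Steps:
u(C) = 0
K(W) = 9 (K(W) = (3 + 0)² = 3² = 9)
-4 - K(0) = -4 - 1*9 = -4 - 9 = -13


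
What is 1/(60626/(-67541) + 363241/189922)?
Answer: 12827521802/13019449209 ≈ 0.98526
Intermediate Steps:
1/(60626/(-67541) + 363241/189922) = 1/(60626*(-1/67541) + 363241*(1/189922)) = 1/(-60626/67541 + 363241/189922) = 1/(13019449209/12827521802) = 12827521802/13019449209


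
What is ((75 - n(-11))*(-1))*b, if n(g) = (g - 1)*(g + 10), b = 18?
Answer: -1134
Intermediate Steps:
n(g) = (-1 + g)*(10 + g)
((75 - n(-11))*(-1))*b = ((75 - (-10 + (-11)**2 + 9*(-11)))*(-1))*18 = ((75 - (-10 + 121 - 99))*(-1))*18 = ((75 - 1*12)*(-1))*18 = ((75 - 12)*(-1))*18 = (63*(-1))*18 = -63*18 = -1134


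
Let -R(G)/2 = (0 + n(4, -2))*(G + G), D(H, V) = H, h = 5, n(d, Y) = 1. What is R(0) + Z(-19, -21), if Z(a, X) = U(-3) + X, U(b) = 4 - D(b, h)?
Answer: -14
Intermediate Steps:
U(b) = 4 - b
R(G) = -4*G (R(G) = -2*(0 + 1)*(G + G) = -2*2*G = -4*G)
Z(a, X) = 7 + X (Z(a, X) = (4 - 1*(-3)) + X = (4 + 3) + X = 7 + X)
R(0) + Z(-19, -21) = -4*0 + (7 - 21) = 0 - 14 = -14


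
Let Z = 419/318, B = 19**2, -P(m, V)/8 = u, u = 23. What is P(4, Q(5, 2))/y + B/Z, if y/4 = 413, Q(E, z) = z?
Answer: 47392300/173047 ≈ 273.87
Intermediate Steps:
P(m, V) = -184 (P(m, V) = -8*23 = -184)
y = 1652 (y = 4*413 = 1652)
B = 361
Z = 419/318 (Z = 419*(1/318) = 419/318 ≈ 1.3176)
P(4, Q(5, 2))/y + B/Z = -184/1652 + 361/(419/318) = -184*1/1652 + 361*(318/419) = -46/413 + 114798/419 = 47392300/173047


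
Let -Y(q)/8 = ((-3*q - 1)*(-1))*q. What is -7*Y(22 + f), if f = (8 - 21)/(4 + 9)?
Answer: 75264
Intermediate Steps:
f = -1 (f = -13/13 = -13*1/13 = -1)
Y(q) = -8*q*(1 + 3*q) (Y(q) = -8*(-3*q - 1)*(-1)*q = -8*(-1 - 3*q)*(-1)*q = -8*(1 + 3*q)*q = -8*q*(1 + 3*q))
-7*Y(22 + f) = -(-56)*(22 - 1)*(1 + 3*(22 - 1)) = -(-56)*21*(1 + 3*21) = -(-56)*21*(1 + 63) = -(-56)*21*64 = -7*(-10752) = 75264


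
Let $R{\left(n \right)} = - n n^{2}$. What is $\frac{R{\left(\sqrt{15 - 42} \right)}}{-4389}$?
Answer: $- \frac{27 i \sqrt{3}}{1463} \approx - 0.031965 i$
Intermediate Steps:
$R{\left(n \right)} = - n^{3}$
$\frac{R{\left(\sqrt{15 - 42} \right)}}{-4389} = \frac{\left(-1\right) \left(\sqrt{15 - 42}\right)^{3}}{-4389} = - \left(\sqrt{-27}\right)^{3} \left(- \frac{1}{4389}\right) = - \left(3 i \sqrt{3}\right)^{3} \left(- \frac{1}{4389}\right) = - \left(-81\right) i \sqrt{3} \left(- \frac{1}{4389}\right) = 81 i \sqrt{3} \left(- \frac{1}{4389}\right) = - \frac{27 i \sqrt{3}}{1463}$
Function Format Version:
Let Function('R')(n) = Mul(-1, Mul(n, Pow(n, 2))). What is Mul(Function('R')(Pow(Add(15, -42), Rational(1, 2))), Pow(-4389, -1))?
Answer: Mul(Rational(-27, 1463), I, Pow(3, Rational(1, 2))) ≈ Mul(-0.031965, I)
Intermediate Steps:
Function('R')(n) = Mul(-1, Pow(n, 3))
Mul(Function('R')(Pow(Add(15, -42), Rational(1, 2))), Pow(-4389, -1)) = Mul(Mul(-1, Pow(Pow(Add(15, -42), Rational(1, 2)), 3)), Pow(-4389, -1)) = Mul(Mul(-1, Pow(Pow(-27, Rational(1, 2)), 3)), Rational(-1, 4389)) = Mul(Mul(-1, Pow(Mul(3, I, Pow(3, Rational(1, 2))), 3)), Rational(-1, 4389)) = Mul(Mul(-1, Mul(-81, I, Pow(3, Rational(1, 2)))), Rational(-1, 4389)) = Mul(Mul(81, I, Pow(3, Rational(1, 2))), Rational(-1, 4389)) = Mul(Rational(-27, 1463), I, Pow(3, Rational(1, 2)))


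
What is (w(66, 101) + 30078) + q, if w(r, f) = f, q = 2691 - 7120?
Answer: 25750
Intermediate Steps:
q = -4429
(w(66, 101) + 30078) + q = (101 + 30078) - 4429 = 30179 - 4429 = 25750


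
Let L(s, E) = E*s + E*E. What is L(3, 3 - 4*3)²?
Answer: 2916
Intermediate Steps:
L(s, E) = E² + E*s (L(s, E) = E*s + E² = E² + E*s)
L(3, 3 - 4*3)² = ((3 - 4*3)*((3 - 4*3) + 3))² = ((3 - 12)*((3 - 12) + 3))² = (-9*(-9 + 3))² = (-9*(-6))² = 54² = 2916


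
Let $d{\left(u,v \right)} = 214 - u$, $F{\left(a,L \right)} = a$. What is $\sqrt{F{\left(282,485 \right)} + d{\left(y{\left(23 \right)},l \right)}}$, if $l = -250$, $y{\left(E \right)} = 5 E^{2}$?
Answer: $i \sqrt{2149} \approx 46.357 i$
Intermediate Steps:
$\sqrt{F{\left(282,485 \right)} + d{\left(y{\left(23 \right)},l \right)}} = \sqrt{282 + \left(214 - 5 \cdot 23^{2}\right)} = \sqrt{282 + \left(214 - 5 \cdot 529\right)} = \sqrt{282 + \left(214 - 2645\right)} = \sqrt{282 - 2431} = \sqrt{-2149} = i \sqrt{2149}$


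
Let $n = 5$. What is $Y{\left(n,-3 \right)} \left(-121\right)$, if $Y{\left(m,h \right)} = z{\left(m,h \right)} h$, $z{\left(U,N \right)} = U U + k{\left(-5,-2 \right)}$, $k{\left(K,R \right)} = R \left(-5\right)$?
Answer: $12705$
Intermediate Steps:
$k{\left(K,R \right)} = - 5 R$
$z{\left(U,N \right)} = 10 + U^{2}$ ($z{\left(U,N \right)} = U U - -10 = U^{2} + 10 = 10 + U^{2}$)
$Y{\left(m,h \right)} = h \left(10 + m^{2}\right)$ ($Y{\left(m,h \right)} = \left(10 + m^{2}\right) h = h \left(10 + m^{2}\right)$)
$Y{\left(n,-3 \right)} \left(-121\right) = - 3 \left(10 + 5^{2}\right) \left(-121\right) = - 3 \left(10 + 25\right) \left(-121\right) = \left(-3\right) 35 \left(-121\right) = \left(-105\right) \left(-121\right) = 12705$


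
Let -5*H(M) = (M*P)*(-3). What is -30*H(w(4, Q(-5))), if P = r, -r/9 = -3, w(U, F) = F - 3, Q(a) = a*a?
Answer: -10692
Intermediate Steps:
Q(a) = a²
w(U, F) = -3 + F
r = 27 (r = -9*(-3) = 27)
P = 27
H(M) = 81*M/5 (H(M) = -M*27*(-3)/5 = -27*M*(-3)/5 = -(-81)*M/5 = 81*M/5)
-30*H(w(4, Q(-5))) = -486*(-3 + (-5)²) = -486*(-3 + 25) = -486*22 = -30*1782/5 = -10692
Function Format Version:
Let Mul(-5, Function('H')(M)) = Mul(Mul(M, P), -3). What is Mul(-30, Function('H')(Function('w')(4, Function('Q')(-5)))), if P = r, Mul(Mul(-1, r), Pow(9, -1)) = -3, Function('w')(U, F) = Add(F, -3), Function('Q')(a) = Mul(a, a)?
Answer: -10692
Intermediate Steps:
Function('Q')(a) = Pow(a, 2)
Function('w')(U, F) = Add(-3, F)
r = 27 (r = Mul(-9, -3) = 27)
P = 27
Function('H')(M) = Mul(Rational(81, 5), M) (Function('H')(M) = Mul(Rational(-1, 5), Mul(Mul(M, 27), -3)) = Mul(Rational(-1, 5), Mul(Mul(27, M), -3)) = Mul(Rational(-1, 5), Mul(-81, M)) = Mul(Rational(81, 5), M))
Mul(-30, Function('H')(Function('w')(4, Function('Q')(-5)))) = Mul(-30, Mul(Rational(81, 5), Add(-3, Pow(-5, 2)))) = Mul(-30, Mul(Rational(81, 5), Add(-3, 25))) = Mul(-30, Mul(Rational(81, 5), 22)) = Mul(-30, Rational(1782, 5)) = -10692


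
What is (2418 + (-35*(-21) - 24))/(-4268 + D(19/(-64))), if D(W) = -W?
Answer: -28608/39019 ≈ -0.73318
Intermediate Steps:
(2418 + (-35*(-21) - 24))/(-4268 + D(19/(-64))) = (2418 + (-35*(-21) - 24))/(-4268 - 19/(-64)) = (2418 + (735 - 24))/(-4268 - 19*(-1)/64) = (2418 + 711)/(-4268 - 1*(-19/64)) = 3129/(-4268 + 19/64) = 3129/(-273133/64) = 3129*(-64/273133) = -28608/39019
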